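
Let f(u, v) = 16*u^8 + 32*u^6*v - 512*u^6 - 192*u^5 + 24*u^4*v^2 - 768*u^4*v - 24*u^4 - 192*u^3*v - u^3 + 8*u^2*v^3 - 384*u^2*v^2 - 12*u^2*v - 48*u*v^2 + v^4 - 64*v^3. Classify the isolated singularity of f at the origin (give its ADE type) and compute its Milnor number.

The Hessian of f at 0 has rank 0. Corank 2; j^3 = -(u + 4*v)^3 is a perfect cube, so E-series; the 4-jet and mu = 6 give E_6.

Type E6, Milnor number mu = 6.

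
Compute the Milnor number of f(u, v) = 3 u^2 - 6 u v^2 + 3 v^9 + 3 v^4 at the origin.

The Hessian of f at 0 is [[6, 0], [0, 0]] with rank 1, so corank 1. A Groebner basis of the Jacobian ideal J(f) in C{u,v} is {u^4, -u + v^2}; counting standard monomials gives mu = 8. Corank 1: A-series; mu = 8 gives A_8.

8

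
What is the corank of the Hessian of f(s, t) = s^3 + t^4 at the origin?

Hessian at 0 has rank 0.

2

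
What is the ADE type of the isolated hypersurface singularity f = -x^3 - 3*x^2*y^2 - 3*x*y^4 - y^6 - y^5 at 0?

E8

The Hessian of f at 0 is [[0, 0], [0, 0]] with rank 0, so corank 2. A Groebner basis of the Jacobian ideal J(f) in C{x,y} is {y^4, x^3, x^2/2 + x*y^2}; counting standard monomials gives mu = 8. Corank 2; j^3 = -x^3 is a perfect cube, so E-series; the 5-jet and mu = 8 give E_8.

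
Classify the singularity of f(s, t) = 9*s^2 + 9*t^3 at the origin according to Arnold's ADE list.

A_{2}

The Hessian of f at 0 has rank 1. Corank 1: A-series; mu = 2 gives A_2.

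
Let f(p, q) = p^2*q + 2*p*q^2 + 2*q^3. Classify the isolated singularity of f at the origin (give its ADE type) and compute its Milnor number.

Type D_{4}, Milnor number mu = 4.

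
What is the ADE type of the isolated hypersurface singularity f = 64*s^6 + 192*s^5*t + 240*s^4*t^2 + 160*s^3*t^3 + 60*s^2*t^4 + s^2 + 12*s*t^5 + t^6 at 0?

A_5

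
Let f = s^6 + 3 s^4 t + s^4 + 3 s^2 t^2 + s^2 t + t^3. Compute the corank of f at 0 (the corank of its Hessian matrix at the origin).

Hessian at 0 has rank 0.

2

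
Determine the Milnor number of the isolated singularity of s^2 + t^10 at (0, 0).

9

The Hessian of f at 0 has rank 1. Corank 1: A-series; mu = 9 gives A_9.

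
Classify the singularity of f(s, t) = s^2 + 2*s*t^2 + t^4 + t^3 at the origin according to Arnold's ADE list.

A_{2}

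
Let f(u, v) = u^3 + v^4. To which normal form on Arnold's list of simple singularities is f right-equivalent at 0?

The Hessian of f at 0 has rank 0. Corank 2; j^3 = u^3 is a perfect cube, so E-series; the 4-jet and mu = 6 give E_6.

E6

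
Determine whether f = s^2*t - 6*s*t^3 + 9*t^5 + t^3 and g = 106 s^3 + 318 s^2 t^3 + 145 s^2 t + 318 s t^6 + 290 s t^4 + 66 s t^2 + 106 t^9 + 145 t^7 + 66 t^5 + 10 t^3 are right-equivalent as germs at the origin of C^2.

Yes.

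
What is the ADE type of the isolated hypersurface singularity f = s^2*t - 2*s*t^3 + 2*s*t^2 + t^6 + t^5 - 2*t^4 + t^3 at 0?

D_7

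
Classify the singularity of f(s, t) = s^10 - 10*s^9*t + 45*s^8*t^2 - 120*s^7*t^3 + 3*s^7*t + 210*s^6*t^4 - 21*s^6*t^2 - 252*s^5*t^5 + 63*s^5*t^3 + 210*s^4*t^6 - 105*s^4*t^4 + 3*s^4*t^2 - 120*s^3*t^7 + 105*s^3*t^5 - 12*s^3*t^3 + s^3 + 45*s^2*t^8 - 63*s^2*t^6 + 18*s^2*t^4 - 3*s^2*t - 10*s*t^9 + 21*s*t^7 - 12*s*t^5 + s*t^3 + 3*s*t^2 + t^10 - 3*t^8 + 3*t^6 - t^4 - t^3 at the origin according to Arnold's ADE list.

The Hessian of f at 0 is [[0, 0], [0, 0]] with rank 0, so corank 2. A Groebner basis of the Jacobian ideal J(f) in C{s,t} is {s^3 - 3*s^2*t - 6*s^2 + 12*s*t - 6*t^2, 3*s^2 + s*t^2 - 6*s*t + 3*t^2, 3*s^2 - 6*s*t + t^3 + 3*t^2}; counting standard monomials gives mu = 7. Corank 2; j^3 = (s - t)^3 is a perfect cube, so E-series; the 4-jet and mu = 7 give E_7.

E_7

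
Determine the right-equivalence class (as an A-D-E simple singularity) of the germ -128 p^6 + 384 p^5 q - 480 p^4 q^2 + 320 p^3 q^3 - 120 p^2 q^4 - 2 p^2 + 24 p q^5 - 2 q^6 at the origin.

The Hessian of f at 0 is [[-4, 0], [0, 0]] with rank 1, so corank 1. A Groebner basis of the Jacobian ideal J(f) in C{p,q} is {q^5, p}; counting standard monomials gives mu = 5. Corank 1: A-series; mu = 5 gives A_5.

A5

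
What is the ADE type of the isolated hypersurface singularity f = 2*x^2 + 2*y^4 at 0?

A3

The Hessian of f at 0 has rank 1. Corank 1: A-series; mu = 3 gives A_3.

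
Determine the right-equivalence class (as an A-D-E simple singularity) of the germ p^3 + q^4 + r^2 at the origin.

The Hessian of f at 0 is [[0, 0, 0], [0, 0, 0], [0, 0, 2]] with rank 1, so corank 2. A Groebner basis of the Jacobian ideal J(f) in C{p,q,r} is {q^3, p^2, r}; counting standard monomials gives mu = 6. Corank 2; j^3 = p^3 is a perfect cube, so E-series; the 4-jet and mu = 6 give E_6.

E6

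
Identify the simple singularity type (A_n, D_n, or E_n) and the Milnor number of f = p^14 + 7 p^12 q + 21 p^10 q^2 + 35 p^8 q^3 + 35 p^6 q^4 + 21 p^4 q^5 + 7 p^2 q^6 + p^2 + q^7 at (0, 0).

Type A_6, Milnor number mu = 6.

The Hessian of f at 0 has rank 1. Corank 1: A-series; mu = 6 gives A_6.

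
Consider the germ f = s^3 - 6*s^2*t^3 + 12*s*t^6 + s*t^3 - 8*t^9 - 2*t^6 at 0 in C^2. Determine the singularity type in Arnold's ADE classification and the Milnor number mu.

The Hessian of f at 0 has rank 0. Corank 2; j^3 = s^3 is a perfect cube, so E-series; the 4-jet and mu = 7 give E_7.

Type E7, Milnor number mu = 7.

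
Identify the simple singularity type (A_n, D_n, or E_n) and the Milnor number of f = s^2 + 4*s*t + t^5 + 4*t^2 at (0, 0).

Type A_{4}, Milnor number mu = 4.

The Hessian of f at 0 has rank 1. Corank 1: A-series; mu = 4 gives A_4.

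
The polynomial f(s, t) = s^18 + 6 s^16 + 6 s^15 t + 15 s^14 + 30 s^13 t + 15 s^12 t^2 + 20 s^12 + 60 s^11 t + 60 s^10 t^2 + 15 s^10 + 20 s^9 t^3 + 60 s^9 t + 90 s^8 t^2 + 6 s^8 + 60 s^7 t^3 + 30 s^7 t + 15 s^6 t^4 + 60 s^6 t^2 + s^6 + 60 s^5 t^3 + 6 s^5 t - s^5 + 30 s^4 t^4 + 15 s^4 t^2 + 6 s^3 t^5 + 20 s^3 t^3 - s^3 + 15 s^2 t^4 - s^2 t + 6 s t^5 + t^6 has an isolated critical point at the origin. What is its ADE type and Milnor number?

The Hessian of f at 0 is [[0, 0], [0, 0]] with rank 0, so corank 2. A Groebner basis of the Jacobian ideal J(f) in C{s,t} is {s*t/6 + t^5, s*t^2, s^2 + s*t}; counting standard monomials gives mu = 7. Corank 2; j^3 = -s^2*(s + t) has shape L^2 M (L != M), so D-series; mu = 7 gives D_7.

Type D_{7}, Milnor number mu = 7.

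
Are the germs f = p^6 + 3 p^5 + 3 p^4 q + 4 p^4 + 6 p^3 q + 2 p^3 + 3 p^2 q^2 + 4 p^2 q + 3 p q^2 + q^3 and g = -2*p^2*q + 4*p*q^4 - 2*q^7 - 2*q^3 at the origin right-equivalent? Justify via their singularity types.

The Hessian of f at 0 is [[0, 0], [0, 0]] with rank 0, so corank 2. A Groebner basis of the Jacobian ideal J(f) in C{p,q} is {q^3, p^2 - 3*q^2/2, p*q + 3*q^2/2}; counting standard monomials gives mu = 4. Corank 2; j^3 = (p + q)*(2*p^2 + 2*p*q + q^2) splits into three distinct lines over C (the quadratic factor has nonzero discriminant), so D_4. The Hessian of g at 0 is [[0, 0], [0, 0]] with rank 0, so corank 2. A Groebner basis of the Jacobian ideal J(g) in C{p,q} is {q^3, p^2 + 3*q^2, p*q}; counting standard monomials gives mu = 4. Corank 2; j^3 = -2*q*(p^2 + q^2) splits into three distinct lines over C (the quadratic factor has nonzero discriminant), so D_4. Both have type D_4, hence right-equivalent.

Yes.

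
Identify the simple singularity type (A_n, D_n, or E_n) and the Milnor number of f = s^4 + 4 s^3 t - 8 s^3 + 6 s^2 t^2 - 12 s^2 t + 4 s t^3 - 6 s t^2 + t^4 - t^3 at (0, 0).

Type E_6, Milnor number mu = 6.

The Hessian of f at 0 has rank 0. Corank 2; j^3 = -(2*s + t)^3 is a perfect cube, so E-series; the 4-jet and mu = 6 give E_6.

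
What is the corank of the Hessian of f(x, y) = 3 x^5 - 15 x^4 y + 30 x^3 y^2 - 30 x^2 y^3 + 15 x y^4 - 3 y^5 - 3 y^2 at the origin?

1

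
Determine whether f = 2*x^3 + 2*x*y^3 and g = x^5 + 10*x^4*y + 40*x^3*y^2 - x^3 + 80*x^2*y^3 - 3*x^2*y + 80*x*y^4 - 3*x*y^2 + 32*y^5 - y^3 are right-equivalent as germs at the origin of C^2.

No.

The Hessian of f at 0 has rank 0. Corank 2; j^3 = 2*x^3 is a perfect cube, so E-series; the 4-jet and mu = 7 give E_7. The Hessian of g at 0 has rank 0. Corank 2; j^3 = -(x + y)^3 is a perfect cube, so E-series; the 5-jet and mu = 8 give E_8. f is E_7 but g is E_8, hence not right-equivalent.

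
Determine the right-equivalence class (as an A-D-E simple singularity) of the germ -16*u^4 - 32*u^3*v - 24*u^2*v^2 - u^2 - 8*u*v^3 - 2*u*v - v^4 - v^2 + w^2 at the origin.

A_{3}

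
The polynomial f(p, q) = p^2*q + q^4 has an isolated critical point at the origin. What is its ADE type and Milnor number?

Type D_{5}, Milnor number mu = 5.

The Hessian of f at 0 has rank 0. Corank 2; j^3 = p^2*q has shape L^2 M (L != M), so D-series; mu = 5 gives D_5.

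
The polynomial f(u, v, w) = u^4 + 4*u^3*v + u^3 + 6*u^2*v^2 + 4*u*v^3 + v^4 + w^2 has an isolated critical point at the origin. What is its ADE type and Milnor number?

The Hessian of f at 0 has rank 1. Corank 2; j^3 = u^3 is a perfect cube, so E-series; the 4-jet and mu = 6 give E_6.

Type E6, Milnor number mu = 6.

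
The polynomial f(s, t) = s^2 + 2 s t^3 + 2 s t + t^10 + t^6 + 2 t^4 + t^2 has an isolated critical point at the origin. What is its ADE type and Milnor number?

The Hessian of f at 0 is [[2, 2], [2, 2]] with rank 1, so corank 1. A Groebner basis of the Jacobian ideal J(f) in C{s,t} is {s^3 + 3*s^2*t + 3*s*t^2 - s - t, s + t^3 + t}; counting standard monomials gives mu = 9. Corank 1: A-series; mu = 9 gives A_9.

Type A9, Milnor number mu = 9.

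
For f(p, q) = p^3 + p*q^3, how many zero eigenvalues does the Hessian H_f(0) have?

Hessian at 0 has rank 0.

2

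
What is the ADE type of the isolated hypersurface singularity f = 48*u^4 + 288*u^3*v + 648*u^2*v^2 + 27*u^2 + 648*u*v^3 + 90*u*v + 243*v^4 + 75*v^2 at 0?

The Hessian of f at 0 is [[54, 90], [90, 150]] with rank 1, so corank 1. A Groebner basis of the Jacobian ideal J(f) in C{u,v} is {v^3, u + 5*v/3}; counting standard monomials gives mu = 3. Corank 1: A-series; mu = 3 gives A_3.

A_3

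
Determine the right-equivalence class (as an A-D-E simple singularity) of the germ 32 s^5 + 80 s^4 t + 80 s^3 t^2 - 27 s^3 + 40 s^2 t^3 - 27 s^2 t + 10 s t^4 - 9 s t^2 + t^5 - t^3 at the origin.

E_{8}

The Hessian of f at 0 is [[0, 0], [0, 0]] with rank 0, so corank 2. A Groebner basis of the Jacobian ideal J(f) in C{s,t} is {t^5, s*t^3 + 3*t^4/8, s^2 + 2*s*t/3 + t^2/9}; counting standard monomials gives mu = 8. Corank 2; j^3 = -(3*s + t)^3 is a perfect cube, so E-series; the 5-jet and mu = 8 give E_8.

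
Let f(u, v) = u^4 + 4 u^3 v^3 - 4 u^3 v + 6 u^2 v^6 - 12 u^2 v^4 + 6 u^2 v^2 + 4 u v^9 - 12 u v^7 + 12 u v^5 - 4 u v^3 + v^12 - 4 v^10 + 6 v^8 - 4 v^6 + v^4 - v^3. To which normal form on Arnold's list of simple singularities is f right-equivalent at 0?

E6

The Hessian of f at 0 is [[0, 0], [0, 0]] with rank 0, so corank 2. A Groebner basis of the Jacobian ideal J(f) in C{u,v} is {u^3 - 3*u^2*v, v^2}; counting standard monomials gives mu = 6. Corank 2; j^3 = -v^3 is a perfect cube, so E-series; the 4-jet and mu = 6 give E_6.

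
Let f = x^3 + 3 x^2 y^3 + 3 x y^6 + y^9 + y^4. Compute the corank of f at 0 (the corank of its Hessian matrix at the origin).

2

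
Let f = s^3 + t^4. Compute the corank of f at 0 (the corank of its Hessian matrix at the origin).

Hessian at 0 has rank 0.

2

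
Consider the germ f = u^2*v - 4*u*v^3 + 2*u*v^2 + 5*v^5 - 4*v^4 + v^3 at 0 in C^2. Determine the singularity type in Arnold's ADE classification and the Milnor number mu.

Type D_6, Milnor number mu = 6.

The Hessian of f at 0 has rank 0. Corank 2; j^3 = v*(u + v)^2 has shape L^2 M (L != M), so D-series; mu = 6 gives D_6.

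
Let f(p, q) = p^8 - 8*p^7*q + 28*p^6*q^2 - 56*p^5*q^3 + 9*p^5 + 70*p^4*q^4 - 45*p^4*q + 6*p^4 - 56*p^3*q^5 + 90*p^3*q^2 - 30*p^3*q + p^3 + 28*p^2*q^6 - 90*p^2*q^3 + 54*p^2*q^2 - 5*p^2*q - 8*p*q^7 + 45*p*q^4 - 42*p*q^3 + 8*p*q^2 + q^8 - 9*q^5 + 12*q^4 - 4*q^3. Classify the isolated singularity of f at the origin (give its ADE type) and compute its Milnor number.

Type D_{9}, Milnor number mu = 9.

The Hessian of f at 0 has rank 0. Corank 2; j^3 = (p - 2*q)^2*(p - q) has shape L^2 M (L != M), so D-series; mu = 9 gives D_9.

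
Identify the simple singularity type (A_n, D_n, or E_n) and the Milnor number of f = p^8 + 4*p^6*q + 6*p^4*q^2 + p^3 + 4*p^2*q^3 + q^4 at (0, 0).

Type E_{6}, Milnor number mu = 6.

The Hessian of f at 0 is [[0, 0], [0, 0]] with rank 0, so corank 2. A Groebner basis of the Jacobian ideal J(f) in C{p,q} is {q^3, p^2}; counting standard monomials gives mu = 6. Corank 2; j^3 = p^3 is a perfect cube, so E-series; the 4-jet and mu = 6 give E_6.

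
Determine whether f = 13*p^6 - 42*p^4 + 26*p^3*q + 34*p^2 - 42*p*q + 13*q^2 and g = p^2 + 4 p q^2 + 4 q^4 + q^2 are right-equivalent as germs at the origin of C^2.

The Hessian of f at 0 has rank 2. Corank 0: nondegenerate Morse point, so A_1. The Hessian of g at 0 has rank 2. Corank 0: nondegenerate Morse point, so A_1. Both have type A_1, hence right-equivalent.

Yes.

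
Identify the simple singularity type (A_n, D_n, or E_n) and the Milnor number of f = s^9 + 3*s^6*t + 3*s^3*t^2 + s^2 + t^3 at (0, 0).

Type A2, Milnor number mu = 2.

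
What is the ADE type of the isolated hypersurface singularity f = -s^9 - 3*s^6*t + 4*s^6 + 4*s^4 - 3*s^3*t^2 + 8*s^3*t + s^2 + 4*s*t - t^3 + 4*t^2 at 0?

The Hessian of f at 0 has rank 1. Corank 1: A-series; mu = 2 gives A_2.

A2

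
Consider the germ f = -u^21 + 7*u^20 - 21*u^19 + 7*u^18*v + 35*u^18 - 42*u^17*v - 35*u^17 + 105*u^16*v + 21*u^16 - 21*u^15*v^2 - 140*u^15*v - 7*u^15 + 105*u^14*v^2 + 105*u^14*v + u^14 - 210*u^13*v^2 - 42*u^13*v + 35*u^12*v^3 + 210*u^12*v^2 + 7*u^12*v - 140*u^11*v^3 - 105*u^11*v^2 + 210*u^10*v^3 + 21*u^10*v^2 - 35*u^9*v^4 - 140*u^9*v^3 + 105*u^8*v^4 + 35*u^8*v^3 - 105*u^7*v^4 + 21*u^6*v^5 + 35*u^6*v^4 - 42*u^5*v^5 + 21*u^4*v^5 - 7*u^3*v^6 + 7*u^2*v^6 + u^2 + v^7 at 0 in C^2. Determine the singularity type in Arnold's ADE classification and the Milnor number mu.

Type A_{6}, Milnor number mu = 6.

The Hessian of f at 0 has rank 1. Corank 1: A-series; mu = 6 gives A_6.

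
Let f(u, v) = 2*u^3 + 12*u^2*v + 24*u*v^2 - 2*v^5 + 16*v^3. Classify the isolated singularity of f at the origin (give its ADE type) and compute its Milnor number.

The Hessian of f at 0 is [[0, 0], [0, 0]] with rank 0, so corank 2. A Groebner basis of the Jacobian ideal J(f) in C{u,v} is {v^4, u^2 + 4*u*v + 4*v^2}; counting standard monomials gives mu = 8. Corank 2; j^3 = 2*(u + 2*v)^3 is a perfect cube, so E-series; the 5-jet and mu = 8 give E_8.

Type E_8, Milnor number mu = 8.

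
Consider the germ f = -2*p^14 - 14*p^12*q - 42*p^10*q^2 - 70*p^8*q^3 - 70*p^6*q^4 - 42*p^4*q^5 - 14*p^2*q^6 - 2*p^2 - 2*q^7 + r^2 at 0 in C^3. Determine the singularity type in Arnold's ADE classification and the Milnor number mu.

Type A6, Milnor number mu = 6.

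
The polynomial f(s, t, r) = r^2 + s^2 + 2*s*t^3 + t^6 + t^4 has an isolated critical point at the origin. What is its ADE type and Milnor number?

Type A_3, Milnor number mu = 3.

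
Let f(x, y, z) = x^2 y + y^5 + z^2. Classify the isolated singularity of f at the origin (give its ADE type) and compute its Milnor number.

Type D_{6}, Milnor number mu = 6.

The Hessian of f at 0 is [[0, 0, 0], [0, 0, 0], [0, 0, 2]] with rank 1, so corank 2. A Groebner basis of the Jacobian ideal J(f) in C{x,y,z} is {x^2/5 + y^4, x^3, x*y, z}; counting standard monomials gives mu = 6. Corank 2; j^3 = x^2*y has shape L^2 M (L != M), so D-series; mu = 6 gives D_6.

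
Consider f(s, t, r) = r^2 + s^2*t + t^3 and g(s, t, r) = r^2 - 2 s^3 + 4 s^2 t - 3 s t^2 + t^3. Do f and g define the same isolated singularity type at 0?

The Hessian of f at 0 has rank 1. Corank 2; j^3 = t*(s^2 + t^2) splits into three distinct lines over C (the quadratic factor has nonzero discriminant), so D_4. The Hessian of g at 0 has rank 1. Corank 2; j^3 = -(s - t)*(2*s^2 - 2*s*t + t^2) splits into three distinct lines over C (the quadratic factor has nonzero discriminant), so D_4. Both have type D_4, hence right-equivalent.

Yes.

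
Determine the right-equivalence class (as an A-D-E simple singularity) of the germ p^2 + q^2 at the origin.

A_{1}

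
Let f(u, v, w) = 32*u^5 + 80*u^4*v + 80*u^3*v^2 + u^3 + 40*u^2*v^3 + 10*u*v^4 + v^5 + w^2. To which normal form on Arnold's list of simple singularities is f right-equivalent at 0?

E_8

The Hessian of f at 0 has rank 1. Corank 2; j^3 = u^3 is a perfect cube, so E-series; the 5-jet and mu = 8 give E_8.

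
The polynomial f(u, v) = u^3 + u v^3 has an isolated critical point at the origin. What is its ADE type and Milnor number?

The Hessian of f at 0 is [[0, 0], [0, 0]] with rank 0, so corank 2. A Groebner basis of the Jacobian ideal J(f) in C{u,v} is {u^3, u*v^2, 3*u^2 + v^3}; counting standard monomials gives mu = 7. Corank 2; j^3 = u^3 is a perfect cube, so E-series; the 4-jet and mu = 7 give E_7.

Type E_7, Milnor number mu = 7.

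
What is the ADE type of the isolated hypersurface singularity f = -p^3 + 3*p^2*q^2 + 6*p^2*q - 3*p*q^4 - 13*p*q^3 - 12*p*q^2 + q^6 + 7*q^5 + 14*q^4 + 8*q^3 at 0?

The Hessian of f at 0 has rank 0. Corank 2; j^3 = -(p - 2*q)^3 is a perfect cube, so E-series; the 4-jet and mu = 7 give E_7.

E7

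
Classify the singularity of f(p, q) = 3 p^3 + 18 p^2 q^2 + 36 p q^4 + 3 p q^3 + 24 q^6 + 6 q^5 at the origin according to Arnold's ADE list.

The Hessian of f at 0 is [[0, 0], [0, 0]] with rank 0, so corank 2. A Groebner basis of the Jacobian ideal J(f) in C{p,q} is {-p^2/4 + q^4 - q^3/12, p^3, p^2*q + p^2/12 + q^3/36, p^2/2 + p*q^2 + q^3/6}; counting standard monomials gives mu = 7. Corank 2; j^3 = 3*p^3 is a perfect cube, so E-series; the 4-jet and mu = 7 give E_7.

E_{7}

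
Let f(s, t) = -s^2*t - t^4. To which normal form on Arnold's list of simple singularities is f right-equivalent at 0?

D_{5}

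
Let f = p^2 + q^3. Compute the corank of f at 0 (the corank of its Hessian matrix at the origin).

1

The Hessian at 0 is [[2, 0], [0, 0]] of rank 1; hence corank 1.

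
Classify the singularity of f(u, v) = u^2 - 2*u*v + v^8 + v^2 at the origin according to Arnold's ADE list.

A7

The Hessian of f at 0 is [[2, -2], [-2, 2]] with rank 1, so corank 1. A Groebner basis of the Jacobian ideal J(f) in C{u,v} is {v^7, u - v}; counting standard monomials gives mu = 7. Corank 1: A-series; mu = 7 gives A_7.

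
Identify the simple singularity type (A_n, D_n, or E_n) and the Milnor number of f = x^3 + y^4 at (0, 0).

Type E_6, Milnor number mu = 6.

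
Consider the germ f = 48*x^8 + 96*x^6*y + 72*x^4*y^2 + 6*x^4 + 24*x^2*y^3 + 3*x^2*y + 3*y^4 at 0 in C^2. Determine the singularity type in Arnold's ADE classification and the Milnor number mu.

Type D_{5}, Milnor number mu = 5.

The Hessian of f at 0 is [[0, 0], [0, 0]] with rank 0, so corank 2. A Groebner basis of the Jacobian ideal J(f) in C{x,y} is {x^3, x^2/4 + y^3, x*y}; counting standard monomials gives mu = 5. Corank 2; j^3 = 3*x^2*y has shape L^2 M (L != M), so D-series; mu = 5 gives D_5.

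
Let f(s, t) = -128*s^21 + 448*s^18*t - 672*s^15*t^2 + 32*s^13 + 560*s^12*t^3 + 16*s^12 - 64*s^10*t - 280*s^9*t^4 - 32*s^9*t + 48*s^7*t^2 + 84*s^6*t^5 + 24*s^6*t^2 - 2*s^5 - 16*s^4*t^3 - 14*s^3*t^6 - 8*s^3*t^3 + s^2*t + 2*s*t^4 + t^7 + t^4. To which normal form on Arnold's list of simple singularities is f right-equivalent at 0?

D_{5}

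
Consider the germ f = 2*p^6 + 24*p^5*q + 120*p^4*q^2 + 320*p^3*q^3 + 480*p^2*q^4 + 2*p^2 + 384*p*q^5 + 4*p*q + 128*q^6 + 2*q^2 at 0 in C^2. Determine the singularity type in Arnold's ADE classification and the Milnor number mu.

Type A_{5}, Milnor number mu = 5.

The Hessian of f at 0 has rank 1. Corank 1: A-series; mu = 5 gives A_5.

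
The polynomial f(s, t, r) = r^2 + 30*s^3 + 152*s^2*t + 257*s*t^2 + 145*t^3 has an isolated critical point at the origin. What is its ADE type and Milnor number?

Type D_{4}, Milnor number mu = 4.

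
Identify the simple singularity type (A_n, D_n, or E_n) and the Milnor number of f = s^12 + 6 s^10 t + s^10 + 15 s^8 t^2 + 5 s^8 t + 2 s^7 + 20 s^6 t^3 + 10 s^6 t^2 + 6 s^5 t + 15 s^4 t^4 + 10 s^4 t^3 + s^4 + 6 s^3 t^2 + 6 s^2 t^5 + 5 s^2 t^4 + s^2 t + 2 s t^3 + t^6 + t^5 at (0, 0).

The Hessian of f at 0 has rank 0. Corank 2; j^3 = s^2*t has shape L^2 M (L != M), so D-series; mu = 7 gives D_7.

Type D_7, Milnor number mu = 7.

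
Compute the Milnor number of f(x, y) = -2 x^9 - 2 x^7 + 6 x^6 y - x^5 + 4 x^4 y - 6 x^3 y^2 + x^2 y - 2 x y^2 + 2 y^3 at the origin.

The Hessian of f at 0 is [[0, 0], [0, 0]] with rank 0, so corank 2. A Groebner basis of the Jacobian ideal J(f) in C{x,y} is {y^3, x^2 + 2*y^2, x*y - y^2}; counting standard monomials gives mu = 4. Corank 2; j^3 = y*(x^2 - 2*x*y + 2*y^2) splits into three distinct lines over C (the quadratic factor has nonzero discriminant), so D_4.

4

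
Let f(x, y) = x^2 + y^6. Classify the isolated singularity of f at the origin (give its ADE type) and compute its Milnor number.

Type A_{5}, Milnor number mu = 5.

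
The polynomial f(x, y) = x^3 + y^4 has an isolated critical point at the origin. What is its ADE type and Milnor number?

The Hessian of f at 0 has rank 0. Corank 2; j^3 = x^3 is a perfect cube, so E-series; the 4-jet and mu = 6 give E_6.

Type E_6, Milnor number mu = 6.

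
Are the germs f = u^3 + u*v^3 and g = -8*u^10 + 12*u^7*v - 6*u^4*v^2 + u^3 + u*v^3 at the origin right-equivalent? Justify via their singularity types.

Yes.

The Hessian of f at 0 is [[0, 0], [0, 0]] with rank 0, so corank 2. A Groebner basis of the Jacobian ideal J(f) in C{u,v} is {u^3, u*v^2, 3*u^2 + v^3}; counting standard monomials gives mu = 7. Corank 2; j^3 = u^3 is a perfect cube, so E-series; the 4-jet and mu = 7 give E_7. The Hessian of g at 0 is [[0, 0], [0, 0]] with rank 0, so corank 2. A Groebner basis of the Jacobian ideal J(g) in C{u,v} is {u^3, u*v^2, 3*u^2 + v^3}; counting standard monomials gives mu = 7. Corank 2; j^3 = u^3 is a perfect cube, so E-series; the 4-jet and mu = 7 give E_7. Both have type E_7, hence right-equivalent.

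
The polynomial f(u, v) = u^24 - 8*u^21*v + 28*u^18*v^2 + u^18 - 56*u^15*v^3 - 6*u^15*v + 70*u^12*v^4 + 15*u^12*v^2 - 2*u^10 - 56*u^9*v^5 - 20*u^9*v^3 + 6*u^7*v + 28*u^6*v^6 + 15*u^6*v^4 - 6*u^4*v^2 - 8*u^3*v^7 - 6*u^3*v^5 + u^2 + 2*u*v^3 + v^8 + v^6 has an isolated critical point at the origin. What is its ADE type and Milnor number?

Type A_{7}, Milnor number mu = 7.

The Hessian of f at 0 has rank 1. Corank 1: A-series; mu = 7 gives A_7.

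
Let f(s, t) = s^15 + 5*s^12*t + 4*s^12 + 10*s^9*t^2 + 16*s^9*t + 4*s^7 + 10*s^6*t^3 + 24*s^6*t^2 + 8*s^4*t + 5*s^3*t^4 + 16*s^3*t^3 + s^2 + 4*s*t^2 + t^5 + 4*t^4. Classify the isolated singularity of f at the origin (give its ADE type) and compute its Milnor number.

Type A_{4}, Milnor number mu = 4.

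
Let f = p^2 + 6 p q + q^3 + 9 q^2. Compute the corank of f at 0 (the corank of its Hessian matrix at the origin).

Hessian at 0 has rank 1.

1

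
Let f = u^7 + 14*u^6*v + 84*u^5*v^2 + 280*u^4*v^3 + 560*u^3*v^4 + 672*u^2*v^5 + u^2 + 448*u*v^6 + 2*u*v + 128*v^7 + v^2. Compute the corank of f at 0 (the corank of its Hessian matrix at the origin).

1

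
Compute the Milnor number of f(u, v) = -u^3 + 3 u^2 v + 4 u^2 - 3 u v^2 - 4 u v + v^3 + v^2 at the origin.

2

The Hessian of f at 0 has rank 1. Corank 1: A-series; mu = 2 gives A_2.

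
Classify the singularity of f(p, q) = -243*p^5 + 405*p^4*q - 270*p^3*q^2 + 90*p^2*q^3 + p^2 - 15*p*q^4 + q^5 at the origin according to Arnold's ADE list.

The Hessian of f at 0 is [[2, 0], [0, 0]] with rank 1, so corank 1. A Groebner basis of the Jacobian ideal J(f) in C{p,q} is {q^4, p}; counting standard monomials gives mu = 4. Corank 1: A-series; mu = 4 gives A_4.

A4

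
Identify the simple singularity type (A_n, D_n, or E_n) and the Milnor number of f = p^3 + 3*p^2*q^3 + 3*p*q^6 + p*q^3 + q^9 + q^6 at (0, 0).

Type E_7, Milnor number mu = 7.

The Hessian of f at 0 has rank 0. Corank 2; j^3 = p^3 is a perfect cube, so E-series; the 4-jet and mu = 7 give E_7.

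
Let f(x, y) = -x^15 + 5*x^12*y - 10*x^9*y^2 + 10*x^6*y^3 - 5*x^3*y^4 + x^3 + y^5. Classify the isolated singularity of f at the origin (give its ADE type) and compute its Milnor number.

The Hessian of f at 0 has rank 0. Corank 2; j^3 = x^3 is a perfect cube, so E-series; the 5-jet and mu = 8 give E_8.

Type E_8, Milnor number mu = 8.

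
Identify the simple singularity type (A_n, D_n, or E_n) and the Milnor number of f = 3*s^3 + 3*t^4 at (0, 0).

Type E6, Milnor number mu = 6.

The Hessian of f at 0 has rank 0. Corank 2; j^3 = 3*s^3 is a perfect cube, so E-series; the 4-jet and mu = 6 give E_6.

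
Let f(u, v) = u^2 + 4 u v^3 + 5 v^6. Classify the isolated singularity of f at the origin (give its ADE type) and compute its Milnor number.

Type A_5, Milnor number mu = 5.

The Hessian of f at 0 is [[2, 0], [0, 0]] with rank 1, so corank 1. A Groebner basis of the Jacobian ideal J(f) in C{u,v} is {u*v^2, u/2 + v^3, u^2}; counting standard monomials gives mu = 5. Corank 1: A-series; mu = 5 gives A_5.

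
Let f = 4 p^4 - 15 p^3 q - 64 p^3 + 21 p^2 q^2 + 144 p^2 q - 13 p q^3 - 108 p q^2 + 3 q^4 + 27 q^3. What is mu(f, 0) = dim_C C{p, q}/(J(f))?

7

The Hessian of f at 0 is [[0, 0], [0, 0]] with rank 0, so corank 2. A Groebner basis of the Jacobian ideal J(f) in C{p,q} is {196608*p^2 - 294912*p*q + q^4 + 64*q^3 + 110592*q^2, p^3 - 1008*p^2 + 1512*p*q - 3*q^3/4 - 567*q^2, p^2*q - 832*p^2 + 1248*p*q - 5*q^3/6 - 468*q^2, -512*p^2 + p*q^2 + 768*p*q - 11*q^3/12 - 288*q^2}; counting standard monomials gives mu = 7. Corank 2; j^3 = -(4*p - 3*q)^3 is a perfect cube, so E-series; the 4-jet and mu = 7 give E_7.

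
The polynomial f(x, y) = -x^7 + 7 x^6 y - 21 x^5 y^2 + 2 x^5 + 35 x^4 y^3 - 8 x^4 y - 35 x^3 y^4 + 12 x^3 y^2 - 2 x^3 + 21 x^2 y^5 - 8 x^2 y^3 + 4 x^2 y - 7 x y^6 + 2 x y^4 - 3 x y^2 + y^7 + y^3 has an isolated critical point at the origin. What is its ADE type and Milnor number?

The Hessian of f at 0 has rank 0. Corank 2; j^3 = -(x - y)*(2*x^2 - 2*x*y + y^2) splits into three distinct lines over C (the quadratic factor has nonzero discriminant), so D_4.

Type D4, Milnor number mu = 4.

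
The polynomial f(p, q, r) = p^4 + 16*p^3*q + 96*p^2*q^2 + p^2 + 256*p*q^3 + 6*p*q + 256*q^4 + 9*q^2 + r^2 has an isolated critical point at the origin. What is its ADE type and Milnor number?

Type A_3, Milnor number mu = 3.

The Hessian of f at 0 is [[2, 6, 0], [6, 18, 0], [0, 0, 2]] with rank 2, so corank 1. A Groebner basis of the Jacobian ideal J(f) in C{p,q,r} is {q^3, p + 3*q, r}; counting standard monomials gives mu = 3. Corank 1: A-series; mu = 3 gives A_3.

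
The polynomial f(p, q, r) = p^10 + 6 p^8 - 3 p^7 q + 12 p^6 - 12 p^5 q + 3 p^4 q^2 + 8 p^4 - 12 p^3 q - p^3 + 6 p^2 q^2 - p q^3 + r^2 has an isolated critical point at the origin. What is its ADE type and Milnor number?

Type E_{7}, Milnor number mu = 7.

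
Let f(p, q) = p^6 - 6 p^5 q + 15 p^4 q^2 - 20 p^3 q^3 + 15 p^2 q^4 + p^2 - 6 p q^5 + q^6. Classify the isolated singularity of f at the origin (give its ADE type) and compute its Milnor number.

Type A5, Milnor number mu = 5.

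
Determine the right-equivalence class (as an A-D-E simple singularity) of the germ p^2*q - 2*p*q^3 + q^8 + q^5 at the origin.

The Hessian of f at 0 is [[0, 0], [0, 0]] with rank 0, so corank 2. A Groebner basis of the Jacobian ideal J(f) in C{p,q} is {p^4, p^3*q + p^2/8 - p*q^2/8, -p^3 + p^2*q^2, -p*q + q^3}; counting standard monomials gives mu = 9. Corank 2; j^3 = p^2*q has shape L^2 M (L != M), so D-series; mu = 9 gives D_9.

D_{9}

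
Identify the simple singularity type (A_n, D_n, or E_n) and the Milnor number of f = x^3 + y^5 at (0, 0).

Type E_8, Milnor number mu = 8.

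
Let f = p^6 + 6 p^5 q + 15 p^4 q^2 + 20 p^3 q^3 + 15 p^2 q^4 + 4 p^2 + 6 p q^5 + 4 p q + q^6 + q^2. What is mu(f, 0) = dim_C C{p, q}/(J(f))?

5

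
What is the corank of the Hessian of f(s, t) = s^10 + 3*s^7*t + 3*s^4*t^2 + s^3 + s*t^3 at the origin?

Hessian at 0 has rank 0.

2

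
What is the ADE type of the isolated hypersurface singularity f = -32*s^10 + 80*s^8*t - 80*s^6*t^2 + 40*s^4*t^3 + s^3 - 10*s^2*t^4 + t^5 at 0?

E_8

The Hessian of f at 0 has rank 0. Corank 2; j^3 = s^3 is a perfect cube, so E-series; the 5-jet and mu = 8 give E_8.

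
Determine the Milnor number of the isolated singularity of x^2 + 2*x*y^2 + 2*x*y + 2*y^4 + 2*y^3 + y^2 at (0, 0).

3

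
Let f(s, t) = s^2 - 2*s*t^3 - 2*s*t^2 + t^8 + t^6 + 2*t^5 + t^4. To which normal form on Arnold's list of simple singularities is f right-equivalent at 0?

The Hessian of f at 0 has rank 1. Corank 1: A-series; mu = 7 gives A_7.

A7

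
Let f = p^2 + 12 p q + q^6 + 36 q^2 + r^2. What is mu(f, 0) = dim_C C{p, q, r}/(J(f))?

The Hessian of f at 0 is [[2, 12, 0], [12, 72, 0], [0, 0, 2]] with rank 2, so corank 1. A Groebner basis of the Jacobian ideal J(f) in C{p,q,r} is {q^5, p + 6*q, r}; counting standard monomials gives mu = 5. Corank 1: A-series; mu = 5 gives A_5.

5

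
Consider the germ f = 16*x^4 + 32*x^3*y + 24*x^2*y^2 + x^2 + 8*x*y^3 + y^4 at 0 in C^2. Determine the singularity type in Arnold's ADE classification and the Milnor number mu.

Type A_3, Milnor number mu = 3.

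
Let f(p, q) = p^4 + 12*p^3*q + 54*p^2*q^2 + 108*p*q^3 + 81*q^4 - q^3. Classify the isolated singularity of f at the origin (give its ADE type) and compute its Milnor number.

Type E6, Milnor number mu = 6.

The Hessian of f at 0 is [[0, 0], [0, 0]] with rank 0, so corank 2. A Groebner basis of the Jacobian ideal J(f) in C{p,q} is {p^3 + 9*p^2*q, q^2}; counting standard monomials gives mu = 6. Corank 2; j^3 = -q^3 is a perfect cube, so E-series; the 4-jet and mu = 6 give E_6.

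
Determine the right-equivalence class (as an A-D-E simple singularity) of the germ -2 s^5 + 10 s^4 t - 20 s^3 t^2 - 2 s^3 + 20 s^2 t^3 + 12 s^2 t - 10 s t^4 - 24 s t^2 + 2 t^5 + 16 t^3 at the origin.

The Hessian of f at 0 has rank 0. Corank 2; j^3 = -2*(s - 2*t)^3 is a perfect cube, so E-series; the 5-jet and mu = 8 give E_8.

E_8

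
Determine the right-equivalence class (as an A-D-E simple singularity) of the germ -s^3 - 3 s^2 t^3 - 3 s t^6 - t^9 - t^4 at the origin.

The Hessian of f at 0 has rank 0. Corank 2; j^3 = -s^3 is a perfect cube, so E-series; the 4-jet and mu = 6 give E_6.

E_{6}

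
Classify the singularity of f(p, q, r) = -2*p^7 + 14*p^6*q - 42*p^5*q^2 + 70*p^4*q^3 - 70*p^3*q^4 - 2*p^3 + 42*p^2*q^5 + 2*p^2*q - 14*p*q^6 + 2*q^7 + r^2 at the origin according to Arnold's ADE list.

D8

The Hessian of f at 0 has rank 1. Corank 2; j^3 = -2*p^2*(p - q) has shape L^2 M (L != M), so D-series; mu = 8 gives D_8.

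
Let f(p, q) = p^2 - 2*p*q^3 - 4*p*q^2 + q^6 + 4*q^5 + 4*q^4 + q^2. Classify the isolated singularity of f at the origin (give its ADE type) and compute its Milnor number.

The Hessian of f at 0 has rank 2. Corank 0: nondegenerate Morse point, so A_1.

Type A1, Milnor number mu = 1.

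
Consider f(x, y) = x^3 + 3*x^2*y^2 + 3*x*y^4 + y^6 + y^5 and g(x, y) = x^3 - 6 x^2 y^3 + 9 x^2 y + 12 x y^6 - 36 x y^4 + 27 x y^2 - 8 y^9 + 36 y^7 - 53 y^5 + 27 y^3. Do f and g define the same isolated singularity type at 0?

Yes.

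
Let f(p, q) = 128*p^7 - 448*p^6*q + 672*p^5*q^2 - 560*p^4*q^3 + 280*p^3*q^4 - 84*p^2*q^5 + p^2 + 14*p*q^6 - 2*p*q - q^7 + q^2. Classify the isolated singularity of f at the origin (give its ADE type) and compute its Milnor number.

Type A_6, Milnor number mu = 6.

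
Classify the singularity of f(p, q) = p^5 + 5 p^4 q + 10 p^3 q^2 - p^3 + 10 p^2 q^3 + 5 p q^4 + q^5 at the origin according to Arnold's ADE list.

The Hessian of f at 0 has rank 0. Corank 2; j^3 = -p^3 is a perfect cube, so E-series; the 5-jet and mu = 8 give E_8.

E_8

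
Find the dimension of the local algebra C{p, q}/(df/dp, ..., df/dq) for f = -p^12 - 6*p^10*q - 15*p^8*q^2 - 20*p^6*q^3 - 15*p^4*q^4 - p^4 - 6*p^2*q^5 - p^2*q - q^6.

7

The Hessian of f at 0 is [[0, 0], [0, 0]] with rank 0, so corank 2. A Groebner basis of the Jacobian ideal J(f) in C{p,q} is {p^2/6 + q^5, p^3, p*q}; counting standard monomials gives mu = 7. Corank 2; j^3 = -p^2*q has shape L^2 M (L != M), so D-series; mu = 7 gives D_7.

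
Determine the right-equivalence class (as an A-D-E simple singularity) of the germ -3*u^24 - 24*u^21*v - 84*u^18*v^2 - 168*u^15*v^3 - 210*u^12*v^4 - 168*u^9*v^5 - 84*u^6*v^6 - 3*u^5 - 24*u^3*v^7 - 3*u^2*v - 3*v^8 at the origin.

The Hessian of f at 0 is [[0, 0], [0, 0]] with rank 0, so corank 2. A Groebner basis of the Jacobian ideal J(f) in C{u,v} is {u^2/8 + v^7, u^3, u*v}; counting standard monomials gives mu = 9. Corank 2; j^3 = -3*u^2*v has shape L^2 M (L != M), so D-series; mu = 9 gives D_9.

D_9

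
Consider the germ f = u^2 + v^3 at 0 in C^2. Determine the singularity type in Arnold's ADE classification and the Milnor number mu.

Type A_2, Milnor number mu = 2.

The Hessian of f at 0 is [[2, 0], [0, 0]] with rank 1, so corank 1. A Groebner basis of the Jacobian ideal J(f) in C{u,v} is {v^2, u}; counting standard monomials gives mu = 2. Corank 1: A-series; mu = 2 gives A_2.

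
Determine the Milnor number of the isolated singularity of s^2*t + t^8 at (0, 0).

9

The Hessian of f at 0 has rank 0. Corank 2; j^3 = s^2*t has shape L^2 M (L != M), so D-series; mu = 9 gives D_9.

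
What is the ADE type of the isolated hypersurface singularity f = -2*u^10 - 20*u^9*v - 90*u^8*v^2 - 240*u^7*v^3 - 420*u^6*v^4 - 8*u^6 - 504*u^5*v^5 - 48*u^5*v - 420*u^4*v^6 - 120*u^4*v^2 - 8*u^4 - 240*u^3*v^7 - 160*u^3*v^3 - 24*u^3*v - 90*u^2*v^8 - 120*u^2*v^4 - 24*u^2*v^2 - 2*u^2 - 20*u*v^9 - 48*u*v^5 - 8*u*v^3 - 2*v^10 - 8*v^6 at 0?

A9

The Hessian of f at 0 has rank 1. Corank 1: A-series; mu = 9 gives A_9.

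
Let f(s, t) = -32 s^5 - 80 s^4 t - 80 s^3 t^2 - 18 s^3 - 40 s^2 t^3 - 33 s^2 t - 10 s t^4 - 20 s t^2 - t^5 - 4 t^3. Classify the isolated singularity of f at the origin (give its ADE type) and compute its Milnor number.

Type D6, Milnor number mu = 6.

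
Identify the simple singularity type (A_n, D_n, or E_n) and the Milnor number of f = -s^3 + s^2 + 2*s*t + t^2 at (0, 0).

Type A_2, Milnor number mu = 2.

The Hessian of f at 0 has rank 1. Corank 1: A-series; mu = 2 gives A_2.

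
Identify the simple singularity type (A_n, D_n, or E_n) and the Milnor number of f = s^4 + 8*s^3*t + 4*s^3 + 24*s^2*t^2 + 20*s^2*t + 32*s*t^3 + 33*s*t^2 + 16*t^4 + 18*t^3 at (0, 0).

The Hessian of f at 0 is [[0, 0], [0, 0]] with rank 0, so corank 2. A Groebner basis of the Jacobian ideal J(f) in C{s,t} is {s*t^2 + 6*s*t + 9*t^2, -4*s*t + t^3 - 6*t^2, s^2 + 7*s*t/2 + 3*t^2}; counting standard monomials gives mu = 5. Corank 2; j^3 = (s + 2*t)*(2*s + 3*t)^2 has shape L^2 M (L != M), so D-series; mu = 5 gives D_5.

Type D5, Milnor number mu = 5.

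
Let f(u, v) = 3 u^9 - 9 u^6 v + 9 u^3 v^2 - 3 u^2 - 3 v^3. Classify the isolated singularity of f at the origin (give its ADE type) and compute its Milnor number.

Type A_2, Milnor number mu = 2.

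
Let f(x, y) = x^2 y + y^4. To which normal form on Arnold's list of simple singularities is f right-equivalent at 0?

The Hessian of f at 0 is [[0, 0], [0, 0]] with rank 0, so corank 2. A Groebner basis of the Jacobian ideal J(f) in C{x,y} is {x^3, x^2/4 + y^3, x*y}; counting standard monomials gives mu = 5. Corank 2; j^3 = x^2*y has shape L^2 M (L != M), so D-series; mu = 5 gives D_5.

D_5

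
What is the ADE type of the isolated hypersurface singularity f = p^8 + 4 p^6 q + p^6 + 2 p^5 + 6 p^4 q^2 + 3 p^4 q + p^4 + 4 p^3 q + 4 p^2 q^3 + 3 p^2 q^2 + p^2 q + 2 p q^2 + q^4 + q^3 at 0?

D5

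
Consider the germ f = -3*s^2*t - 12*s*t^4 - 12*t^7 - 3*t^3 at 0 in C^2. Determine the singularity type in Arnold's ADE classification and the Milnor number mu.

The Hessian of f at 0 is [[0, 0], [0, 0]] with rank 0, so corank 2. A Groebner basis of the Jacobian ideal J(f) in C{s,t} is {t^3, s^2 + 3*t^2, s*t}; counting standard monomials gives mu = 4. Corank 2; j^3 = -3*t*(s^2 + t^2) splits into three distinct lines over C (the quadratic factor has nonzero discriminant), so D_4.

Type D_4, Milnor number mu = 4.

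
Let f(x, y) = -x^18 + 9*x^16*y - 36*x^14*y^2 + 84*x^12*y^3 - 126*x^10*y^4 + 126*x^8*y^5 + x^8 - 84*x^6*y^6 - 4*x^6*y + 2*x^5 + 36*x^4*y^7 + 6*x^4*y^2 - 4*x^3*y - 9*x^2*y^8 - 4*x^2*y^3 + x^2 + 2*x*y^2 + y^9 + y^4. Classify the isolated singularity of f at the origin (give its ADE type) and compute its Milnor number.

Type A_{8}, Milnor number mu = 8.

The Hessian of f at 0 is [[2, 0], [0, 0]] with rank 1, so corank 1. A Groebner basis of the Jacobian ideal J(f) in C{x,y} is {x*y^3 + x/2 + y^2/2, x^2 + 2*x*y^2 + y^4, x^3 + x*y/2 + y^3/2, x^2*y - x/2 - y^2/2}; counting standard monomials gives mu = 8. Corank 1: A-series; mu = 8 gives A_8.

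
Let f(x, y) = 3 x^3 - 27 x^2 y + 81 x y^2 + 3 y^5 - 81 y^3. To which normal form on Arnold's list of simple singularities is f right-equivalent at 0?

E8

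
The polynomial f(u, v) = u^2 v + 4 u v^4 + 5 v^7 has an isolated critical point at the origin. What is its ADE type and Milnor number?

The Hessian of f at 0 has rank 0. Corank 2; j^3 = u^2*v has shape L^2 M (L != M), so D-series; mu = 8 gives D_8.

Type D_{8}, Milnor number mu = 8.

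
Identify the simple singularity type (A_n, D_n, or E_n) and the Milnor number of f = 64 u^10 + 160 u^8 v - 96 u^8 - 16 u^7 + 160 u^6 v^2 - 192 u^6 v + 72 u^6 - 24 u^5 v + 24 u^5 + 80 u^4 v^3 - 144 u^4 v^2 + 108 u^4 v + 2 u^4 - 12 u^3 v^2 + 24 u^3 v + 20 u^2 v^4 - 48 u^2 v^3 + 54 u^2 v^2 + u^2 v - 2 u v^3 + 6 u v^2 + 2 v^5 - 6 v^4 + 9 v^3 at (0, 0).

The Hessian of f at 0 is [[0, 0], [0, 0]] with rank 0, so corank 2. A Groebner basis of the Jacobian ideal J(f) in C{u,v} is {u^3 + 25299*u^2/148612 + 38043*u*v/74306 + 567*v^2/148612, u^2*v - 3*u^2/74306 + 6300*u*v/37153 + 37827*v^2/74306, -2807*u^2/148612 + u*v^2 - 12627*u*v/74306 - 50499*v^2/148612, 468*u^2/37153 + 3509*u*v/37153 + v^3 + 6315*v^2/37153}; counting standard monomials gives mu = 6. Corank 2; j^3 = v*(u + 3*v)^2 has shape L^2 M (L != M), so D-series; mu = 6 gives D_6.

Type D6, Milnor number mu = 6.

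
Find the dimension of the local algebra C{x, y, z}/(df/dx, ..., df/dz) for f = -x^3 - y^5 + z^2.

8

The Hessian of f at 0 has rank 1. Corank 2; j^3 = -x^3 is a perfect cube, so E-series; the 5-jet and mu = 8 give E_8.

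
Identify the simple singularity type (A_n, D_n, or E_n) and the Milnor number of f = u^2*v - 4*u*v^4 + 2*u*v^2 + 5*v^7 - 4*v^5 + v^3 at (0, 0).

Type D_8, Milnor number mu = 8.

The Hessian of f at 0 has rank 0. Corank 2; j^3 = v*(u + v)^2 has shape L^2 M (L != M), so D-series; mu = 8 gives D_8.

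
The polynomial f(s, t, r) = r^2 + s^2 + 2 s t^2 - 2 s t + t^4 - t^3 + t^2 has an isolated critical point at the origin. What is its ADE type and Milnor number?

Type A2, Milnor number mu = 2.

The Hessian of f at 0 is [[2, -2, 0], [-2, 2, 0], [0, 0, 2]] with rank 2, so corank 1. A Groebner basis of the Jacobian ideal J(f) in C{s,t,r} is {t^2, s - t, r}; counting standard monomials gives mu = 2. Corank 1: A-series; mu = 2 gives A_2.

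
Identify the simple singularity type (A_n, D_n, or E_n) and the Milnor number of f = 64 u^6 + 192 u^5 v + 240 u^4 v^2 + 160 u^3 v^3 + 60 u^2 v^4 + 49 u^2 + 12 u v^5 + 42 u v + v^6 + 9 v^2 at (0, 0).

Type A_{5}, Milnor number mu = 5.

The Hessian of f at 0 has rank 1. Corank 1: A-series; mu = 5 gives A_5.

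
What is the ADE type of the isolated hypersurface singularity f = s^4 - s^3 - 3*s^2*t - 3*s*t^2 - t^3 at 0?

E_{6}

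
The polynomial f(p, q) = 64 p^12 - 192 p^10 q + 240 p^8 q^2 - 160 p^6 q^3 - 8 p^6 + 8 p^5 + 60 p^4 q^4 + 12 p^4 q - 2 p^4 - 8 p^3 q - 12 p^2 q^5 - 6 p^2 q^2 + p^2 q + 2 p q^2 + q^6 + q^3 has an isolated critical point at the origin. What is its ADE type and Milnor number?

Type D_{7}, Milnor number mu = 7.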